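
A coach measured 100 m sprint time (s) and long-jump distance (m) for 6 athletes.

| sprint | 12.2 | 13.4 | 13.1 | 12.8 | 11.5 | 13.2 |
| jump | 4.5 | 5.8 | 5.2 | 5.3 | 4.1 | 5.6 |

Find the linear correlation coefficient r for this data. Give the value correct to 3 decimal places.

0.973

n = 6, Σx = 76.2, Σy = 30.5, Σx² = 970.34, Σy² = 157.19, Σxy = 389.65
nΣxy − ΣxΣy = 2337.9 − 2324.1 = 13.8
nΣx² − (Σx)² = 5822.04 − 5806.44 = 15.6; nΣy² − (Σy)² = 943.14 − 930.25 = 12.89
r = 13.8 / √(15.6 × 12.89) = 13.8 / 14.1804 ≈ 0.973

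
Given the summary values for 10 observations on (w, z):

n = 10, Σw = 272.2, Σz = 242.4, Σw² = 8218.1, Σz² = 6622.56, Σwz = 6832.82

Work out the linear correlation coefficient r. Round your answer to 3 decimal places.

0.302

r = (nΣwz − ΣwΣz) / √[(nΣw² − (Σw)²)(nΣz² − (Σz)²)]
Numerator: 10×6832.82 − 272.2×242.4 = 2346.92
Denominator: √[(82181 − 74092.84)(66225.6 − 58757.76)] = √[8088.16 × 7467.84] = 7771.8135
r = 2346.92 / 7771.8135 ≈ 0.302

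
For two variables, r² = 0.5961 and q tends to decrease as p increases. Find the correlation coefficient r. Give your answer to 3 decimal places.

-0.772

|r| = √0.5961 = 0.772
The association is negative, so r = −0.772.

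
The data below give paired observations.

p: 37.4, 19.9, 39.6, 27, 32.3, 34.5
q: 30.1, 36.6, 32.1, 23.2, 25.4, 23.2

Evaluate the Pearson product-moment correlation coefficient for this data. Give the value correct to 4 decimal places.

-0.2526

n = 6, Σp = 190.7, Σq = 170.6, Σp² = 6325.47, Σq² = 4997.62, Σpq = 5372.46
nΣpq − ΣpΣq = 32234.76 − 32533.42 = -298.66
nΣp² − (Σp)² = 37952.82 − 36366.49 = 1586.33; nΣq² − (Σq)² = 29985.72 − 29104.36 = 881.36
r = -298.66 / √(1586.33 × 881.36) = -298.66 / 1182.4245 ≈ -0.2526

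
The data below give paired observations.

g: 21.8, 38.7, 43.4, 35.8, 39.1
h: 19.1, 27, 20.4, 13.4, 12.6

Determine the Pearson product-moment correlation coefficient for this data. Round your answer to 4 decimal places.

n = 5, Σg = 178.8, Σh = 92.5, Σg² = 6666.94, Σh² = 1848.29, Σgh = 3319.02
nΣgh − ΣgΣh = 16595.1 − 16539 = 56.1
nΣg² − (Σg)² = 33334.7 − 31969.44 = 1365.26; nΣh² − (Σh)² = 9241.45 − 8556.25 = 685.2
r = 56.1 / √(1365.26 × 685.2) = 56.1 / 967.2002 ≈ 0.0580

0.0580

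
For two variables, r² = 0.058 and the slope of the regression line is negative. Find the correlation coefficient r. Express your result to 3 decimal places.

-0.241

|r| = √0.058 = 0.241
The association is negative, so r = −0.241.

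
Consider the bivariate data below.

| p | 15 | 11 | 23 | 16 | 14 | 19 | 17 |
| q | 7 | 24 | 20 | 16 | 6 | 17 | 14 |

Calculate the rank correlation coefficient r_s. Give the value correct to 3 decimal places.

0.214

Rank p: 3, 1, 7, 4, 2, 6, 5
Rank q: 2, 7, 6, 4, 1, 5, 3
d = rank(p) − rank(q): 1, -6, 1, 0, 1, 1, 2; Σd² = 44
ρ = 1 − 6Σd² / [n(n²−1)] = 1 − 6×44 / (7×48) = 1 − 264/336 ≈ 0.214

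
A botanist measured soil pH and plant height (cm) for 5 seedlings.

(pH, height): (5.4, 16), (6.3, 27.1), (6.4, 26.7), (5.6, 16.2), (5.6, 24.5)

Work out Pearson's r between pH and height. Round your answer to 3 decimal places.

0.827

n = 5, Σx = 29.3, Σy = 110.5, Σx² = 172.53, Σy² = 2565.99, Σxy = 655.93
nΣxy − ΣxΣy = 3279.65 − 3237.65 = 42
nΣx² − (Σx)² = 862.65 − 858.49 = 4.16; nΣy² − (Σy)² = 12829.95 − 12210.25 = 619.7
r = 42 / √(4.16 × 619.7) = 42 / 50.7735 ≈ 0.827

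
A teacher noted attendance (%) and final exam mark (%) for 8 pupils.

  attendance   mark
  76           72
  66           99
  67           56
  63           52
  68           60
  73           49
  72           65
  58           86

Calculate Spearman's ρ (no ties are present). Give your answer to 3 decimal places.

Rank attendance: 8, 3, 4, 2, 5, 7, 6, 1
Rank mark: 6, 8, 3, 2, 4, 1, 5, 7
d = rank(attendance) − rank(mark): 2, -5, 1, 0, 1, 6, 1, -6; Σd² = 104
ρ = 1 − 6Σd² / [n(n²−1)] = 1 − 6×104 / (8×63) = 1 − 624/504 ≈ -0.238

-0.238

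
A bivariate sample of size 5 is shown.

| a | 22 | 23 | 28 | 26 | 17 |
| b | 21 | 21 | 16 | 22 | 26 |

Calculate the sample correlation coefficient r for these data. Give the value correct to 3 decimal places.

-0.870

n = 5, Σa = 116, Σb = 106, Σa² = 2762, Σb² = 2298, Σab = 2407
nΣab − ΣaΣb = 12035 − 12296 = -261
nΣa² − (Σa)² = 13810 − 13456 = 354; nΣb² − (Σb)² = 11490 − 11236 = 254
r = -261 / √(354 × 254) = -261 / 299.8600 ≈ -0.870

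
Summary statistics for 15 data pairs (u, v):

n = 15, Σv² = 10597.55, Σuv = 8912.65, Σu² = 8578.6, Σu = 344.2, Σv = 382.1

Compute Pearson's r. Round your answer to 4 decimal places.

r = (nΣuv − ΣuΣv) / √[(nΣu² − (Σu)²)(nΣv² − (Σv)²)]
Numerator: 15×8912.65 − 344.2×382.1 = 2170.93
Denominator: √[(128679 − 118473.64)(158963.25 − 146000.41)] = √[10205.36 × 12962.84] = 11501.7585
r = 2170.93 / 11501.7585 ≈ 0.1887

0.1887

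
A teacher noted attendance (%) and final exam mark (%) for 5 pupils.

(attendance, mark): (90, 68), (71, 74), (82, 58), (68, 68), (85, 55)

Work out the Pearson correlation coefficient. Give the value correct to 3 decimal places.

-0.518

n = 5, Σx = 396, Σy = 323, Σx² = 31714, Σy² = 21113, Σxy = 25429
nΣxy − ΣxΣy = 127145 − 127908 = -763
nΣx² − (Σx)² = 158570 − 156816 = 1754; nΣy² − (Σy)² = 105565 − 104329 = 1236
r = -763 / √(1754 × 1236) = -763 / 1472.3940 ≈ -0.518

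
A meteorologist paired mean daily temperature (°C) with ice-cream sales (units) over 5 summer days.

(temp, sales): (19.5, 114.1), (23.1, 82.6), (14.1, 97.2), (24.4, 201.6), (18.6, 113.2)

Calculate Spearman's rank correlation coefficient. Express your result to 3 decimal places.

Rank temp: 3, 4, 1, 5, 2
Rank sales: 4, 1, 2, 5, 3
d = rank(temp) − rank(sales): -1, 3, -1, 0, -1; Σd² = 12
ρ = 1 − 6Σd² / [n(n²−1)] = 1 − 6×12 / (5×24) = 1 − 72/120 ≈ 0.400

0.400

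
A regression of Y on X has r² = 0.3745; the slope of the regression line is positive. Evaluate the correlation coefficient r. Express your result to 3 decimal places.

0.612

|r| = √0.3745 = 0.612
The association is positive, so r = 0.612.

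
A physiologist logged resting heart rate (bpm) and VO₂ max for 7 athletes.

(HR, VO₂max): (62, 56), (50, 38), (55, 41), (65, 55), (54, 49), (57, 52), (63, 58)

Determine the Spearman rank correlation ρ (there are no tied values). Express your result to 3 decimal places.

Rank HR: 5, 1, 3, 7, 2, 4, 6
Rank VO₂max: 6, 1, 2, 5, 3, 4, 7
d = rank(HR) − rank(VO₂max): -1, 0, 1, 2, -1, 0, -1; Σd² = 8
ρ = 1 − 6Σd² / [n(n²−1)] = 1 − 6×8 / (7×48) = 1 − 48/336 ≈ 0.857

0.857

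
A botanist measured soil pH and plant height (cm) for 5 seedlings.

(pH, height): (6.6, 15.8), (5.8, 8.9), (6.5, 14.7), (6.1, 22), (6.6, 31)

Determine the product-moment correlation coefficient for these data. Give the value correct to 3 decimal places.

0.524

n = 5, Σx = 31.6, Σy = 92.4, Σx² = 200.22, Σy² = 1989.94, Σxy = 590.25
nΣxy − ΣxΣy = 2951.25 − 2919.84 = 31.41
nΣx² − (Σx)² = 1001.1 − 998.56 = 2.54; nΣy² − (Σy)² = 9949.7 − 8537.76 = 1411.94
r = 31.41 / √(2.54 × 1411.94) = 31.41 / 59.8860 ≈ 0.524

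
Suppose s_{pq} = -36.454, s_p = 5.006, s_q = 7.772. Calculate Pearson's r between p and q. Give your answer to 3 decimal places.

r = Cov(p,q) / (s_p · s_q) = -36.454 / (5.006 × 7.772)
  = -36.454 / 38.9066 ≈ -0.937

-0.937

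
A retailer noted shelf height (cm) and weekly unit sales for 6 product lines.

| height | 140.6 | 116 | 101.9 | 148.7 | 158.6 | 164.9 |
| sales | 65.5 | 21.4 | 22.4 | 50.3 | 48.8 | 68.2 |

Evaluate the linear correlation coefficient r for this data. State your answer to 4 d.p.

0.8545

n = 6, Σx = 830.7, Σy = 276.6, Σx² = 118065.63, Σy² = 14812.74, Σxy = 40439.73
nΣxy − ΣxΣy = 242638.38 − 229771.62 = 12866.76
nΣx² − (Σx)² = 708393.78 − 690062.49 = 18331.29; nΣy² − (Σy)² = 88876.44 − 76507.56 = 12368.88
r = 12866.76 / √(18331.29 × 12368.88) = 12866.76 / 15057.8062 ≈ 0.8545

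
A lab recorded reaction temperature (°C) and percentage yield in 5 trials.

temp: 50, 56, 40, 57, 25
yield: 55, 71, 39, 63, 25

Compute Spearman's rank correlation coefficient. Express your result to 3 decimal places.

Rank temp: 3, 4, 2, 5, 1
Rank yield: 3, 5, 2, 4, 1
d = rank(temp) − rank(yield): 0, -1, 0, 1, 0; Σd² = 2
ρ = 1 − 6Σd² / [n(n²−1)] = 1 − 6×2 / (5×24) = 1 − 12/120 ≈ 0.900

0.900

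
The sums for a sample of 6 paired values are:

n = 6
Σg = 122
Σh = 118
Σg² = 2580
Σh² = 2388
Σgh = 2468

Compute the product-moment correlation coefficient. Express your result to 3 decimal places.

0.840

r = (nΣgh − ΣgΣh) / √[(nΣg² − (Σg)²)(nΣh² − (Σh)²)]
Numerator: 6×2468 − 122×118 = 412
Denominator: √[(15480 − 14884)(14328 − 13924)] = √[596 × 404] = 490.6975
r = 412 / 490.6975 ≈ 0.840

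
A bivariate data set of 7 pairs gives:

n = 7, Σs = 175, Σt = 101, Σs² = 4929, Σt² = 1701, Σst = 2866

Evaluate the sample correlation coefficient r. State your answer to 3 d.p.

r = (nΣst − ΣsΣt) / √[(nΣs² − (Σs)²)(nΣt² − (Σt)²)]
Numerator: 7×2866 − 175×101 = 2387
Denominator: √[(34503 − 30625)(11907 − 10201)] = √[3878 × 1706] = 2572.1330
r = 2387 / 2572.1330 ≈ 0.928

0.928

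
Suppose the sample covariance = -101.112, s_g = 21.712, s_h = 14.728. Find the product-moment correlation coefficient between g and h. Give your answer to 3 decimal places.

-0.316

r = Cov(g,h) / (s_g · s_h) = -101.112 / (21.712 × 14.728)
  = -101.112 / 319.7743 ≈ -0.316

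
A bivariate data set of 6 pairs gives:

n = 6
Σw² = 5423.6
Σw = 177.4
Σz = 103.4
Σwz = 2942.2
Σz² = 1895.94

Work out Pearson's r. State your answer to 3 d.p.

r = (nΣwz − ΣwΣz) / √[(nΣw² − (Σw)²)(nΣz² − (Σz)²)]
Numerator: 6×2942.2 − 177.4×103.4 = -689.96
Denominator: √[(32541.6 − 31470.76)(11375.64 − 10691.56)] = √[1070.84 × 684.08] = 855.8856
r = -689.96 / 855.8856 ≈ -0.806

-0.806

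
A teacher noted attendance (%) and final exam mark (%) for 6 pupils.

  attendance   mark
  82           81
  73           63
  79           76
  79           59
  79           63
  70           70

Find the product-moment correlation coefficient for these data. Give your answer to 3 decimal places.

n = 6, Σx = 462, Σy = 412, Σx² = 35676, Σy² = 28656, Σxy = 31783
nΣxy − ΣxΣy = 190698 − 190344 = 354
nΣx² − (Σx)² = 214056 − 213444 = 612; nΣy² − (Σy)² = 171936 − 169744 = 2192
r = 354 / √(612 × 2192) = 354 / 1158.2331 ≈ 0.306

0.306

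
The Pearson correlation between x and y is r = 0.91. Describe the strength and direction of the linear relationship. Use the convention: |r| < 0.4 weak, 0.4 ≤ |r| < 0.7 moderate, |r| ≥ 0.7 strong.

strong positive

r = 0.91 > 0 so the relationship is positive.
|r| = 0.91, which falls in the strong range.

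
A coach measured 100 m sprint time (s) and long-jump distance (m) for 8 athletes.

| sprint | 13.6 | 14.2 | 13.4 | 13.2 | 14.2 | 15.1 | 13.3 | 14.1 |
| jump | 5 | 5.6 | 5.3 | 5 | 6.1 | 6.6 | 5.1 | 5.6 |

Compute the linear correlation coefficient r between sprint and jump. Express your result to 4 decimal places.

n = 8, Σx = 111.1, Σy = 44.3, Σx² = 1545.75, Σy² = 247.59, Σxy = 617.61
nΣxy − ΣxΣy = 4940.88 − 4921.73 = 19.15
nΣx² − (Σx)² = 12366 − 12343.21 = 22.79; nΣy² − (Σy)² = 1980.72 − 1962.49 = 18.23
r = 19.15 / √(22.79 × 18.23) = 19.15 / 20.3829 ≈ 0.9395

0.9395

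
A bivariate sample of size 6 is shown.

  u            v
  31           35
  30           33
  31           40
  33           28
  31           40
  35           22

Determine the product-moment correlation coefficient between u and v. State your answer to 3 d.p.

n = 6, Σu = 191, Σv = 198, Σu² = 6097, Σv² = 6782, Σuv = 6249
nΣuv − ΣuΣv = 37494 − 37818 = -324
nΣu² − (Σu)² = 36582 − 36481 = 101; nΣv² − (Σv)² = 40692 − 39204 = 1488
r = -324 / √(101 × 1488) = -324 / 387.6700 ≈ -0.836

-0.836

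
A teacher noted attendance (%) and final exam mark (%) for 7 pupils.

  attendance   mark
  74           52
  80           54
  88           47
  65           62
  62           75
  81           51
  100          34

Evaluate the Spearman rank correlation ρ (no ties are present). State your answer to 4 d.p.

-0.9643

Rank attendance: 3, 4, 6, 2, 1, 5, 7
Rank mark: 4, 5, 2, 6, 7, 3, 1
d = rank(attendance) − rank(mark): -1, -1, 4, -4, -6, 2, 6; Σd² = 110
ρ = 1 − 6Σd² / [n(n²−1)] = 1 − 6×110 / (7×48) = 1 − 660/336 ≈ -0.9643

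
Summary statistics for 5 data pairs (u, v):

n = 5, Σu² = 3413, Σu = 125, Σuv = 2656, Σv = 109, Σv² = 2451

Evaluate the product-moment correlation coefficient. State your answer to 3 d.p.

-0.470

r = (nΣuv − ΣuΣv) / √[(nΣu² − (Σu)²)(nΣv² − (Σv)²)]
Numerator: 5×2656 − 125×109 = -345
Denominator: √[(17065 − 15625)(12255 − 11881)] = √[1440 × 374] = 733.8665
r = -345 / 733.8665 ≈ -0.470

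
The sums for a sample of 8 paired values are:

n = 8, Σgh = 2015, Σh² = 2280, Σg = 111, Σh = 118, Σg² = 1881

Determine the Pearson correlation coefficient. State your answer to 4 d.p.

0.8809

r = (nΣgh − ΣgΣh) / √[(nΣg² − (Σg)²)(nΣh² − (Σh)²)]
Numerator: 8×2015 − 111×118 = 3022
Denominator: √[(15048 − 12321)(18240 − 13924)] = √[2727 × 4316] = 3430.7043
r = 3022 / 3430.7043 ≈ 0.8809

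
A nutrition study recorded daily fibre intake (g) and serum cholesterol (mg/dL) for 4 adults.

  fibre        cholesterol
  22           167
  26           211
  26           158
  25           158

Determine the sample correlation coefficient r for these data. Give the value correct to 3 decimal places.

n = 4, Σx = 99, Σy = 694, Σx² = 2461, Σy² = 122338, Σxy = 17218
nΣxy − ΣxΣy = 68872 − 68706 = 166
nΣx² − (Σx)² = 9844 − 9801 = 43; nΣy² − (Σy)² = 489352 − 481636 = 7716
r = 166 / √(43 × 7716) = 166 / 576.0104 ≈ 0.288

0.288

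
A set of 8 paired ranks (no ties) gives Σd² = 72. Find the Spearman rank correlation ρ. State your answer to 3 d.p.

0.143

ρ = 1 − 6Σd² / [n(n²−1)] = 1 − 6×72 / (8×63)
  = 1 − 432/504 = 1 − 0.8571 ≈ 0.143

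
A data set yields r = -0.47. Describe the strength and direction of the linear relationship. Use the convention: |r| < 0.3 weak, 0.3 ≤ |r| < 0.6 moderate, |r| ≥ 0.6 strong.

r = -0.47 < 0 so the relationship is negative.
|r| = 0.47, which falls in the moderate range.

moderate negative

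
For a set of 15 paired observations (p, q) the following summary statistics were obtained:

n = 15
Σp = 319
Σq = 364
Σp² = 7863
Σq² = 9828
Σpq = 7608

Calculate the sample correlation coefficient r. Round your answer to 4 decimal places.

-0.1284

r = (nΣpq − ΣpΣq) / √[(nΣp² − (Σp)²)(nΣq² − (Σq)²)]
Numerator: 15×7608 − 319×364 = -1996
Denominator: √[(117945 − 101761)(147420 − 132496)] = √[16184 × 14924] = 15541.2360
r = -1996 / 15541.2360 ≈ -0.1284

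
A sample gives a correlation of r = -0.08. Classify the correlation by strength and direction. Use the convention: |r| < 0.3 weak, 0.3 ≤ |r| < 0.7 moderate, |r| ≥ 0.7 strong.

weak negative

r = -0.08 < 0 so the relationship is negative.
|r| = 0.08, which falls in the weak range.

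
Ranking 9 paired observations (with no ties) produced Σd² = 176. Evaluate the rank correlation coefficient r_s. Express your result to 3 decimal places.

-0.467

ρ = 1 − 6Σd² / [n(n²−1)] = 1 − 6×176 / (9×80)
  = 1 − 1056/720 = 1 − 1.4667 ≈ -0.467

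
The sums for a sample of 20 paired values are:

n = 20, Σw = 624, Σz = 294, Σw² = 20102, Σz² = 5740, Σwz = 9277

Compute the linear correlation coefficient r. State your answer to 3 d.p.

0.110

r = (nΣwz − ΣwΣz) / √[(nΣw² − (Σw)²)(nΣz² − (Σz)²)]
Numerator: 20×9277 − 624×294 = 2084
Denominator: √[(402040 − 389376)(114800 − 86436)] = √[12664 × 28364] = 18952.6171
r = 2084 / 18952.6171 ≈ 0.110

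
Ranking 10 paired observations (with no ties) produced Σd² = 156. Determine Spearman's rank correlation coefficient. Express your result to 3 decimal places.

ρ = 1 − 6Σd² / [n(n²−1)] = 1 − 6×156 / (10×99)
  = 1 − 936/990 = 1 − 0.9455 ≈ 0.055

0.055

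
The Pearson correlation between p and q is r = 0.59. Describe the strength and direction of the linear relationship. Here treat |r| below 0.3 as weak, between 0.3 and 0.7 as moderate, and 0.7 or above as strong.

moderate positive

r = 0.59 > 0 so the relationship is positive.
|r| = 0.59, which falls in the moderate range.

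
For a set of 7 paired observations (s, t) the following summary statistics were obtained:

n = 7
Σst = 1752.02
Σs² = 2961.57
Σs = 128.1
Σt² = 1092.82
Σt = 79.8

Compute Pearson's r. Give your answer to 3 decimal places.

r = (nΣst − ΣsΣt) / √[(nΣs² − (Σs)²)(nΣt² − (Σt)²)]
Numerator: 7×1752.02 − 128.1×79.8 = 2041.76
Denominator: √[(20730.99 − 16409.61)(7649.74 − 6368.04)] = √[4321.38 × 1281.7] = 2353.4470
r = 2041.76 / 2353.4470 ≈ 0.868

0.868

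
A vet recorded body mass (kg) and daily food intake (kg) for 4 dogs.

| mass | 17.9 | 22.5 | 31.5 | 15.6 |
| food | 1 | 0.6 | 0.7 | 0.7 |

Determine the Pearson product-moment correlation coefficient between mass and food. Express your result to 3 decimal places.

-0.344

n = 4, Σx = 87.5, Σy = 3, Σx² = 2062.27, Σy² = 2.34, Σxy = 64.37
nΣxy − ΣxΣy = 257.48 − 262.5 = -5.02
nΣx² − (Σx)² = 8249.08 − 7656.25 = 592.83; nΣy² − (Σy)² = 9.36 − 9 = 0.36
r = -5.02 / √(592.83 × 0.36) = -5.02 / 14.6089 ≈ -0.344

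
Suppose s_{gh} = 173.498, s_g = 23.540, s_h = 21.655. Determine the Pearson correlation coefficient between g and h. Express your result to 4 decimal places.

r = Cov(g,h) / (s_g · s_h) = 173.498 / (23.540 × 21.655)
  = 173.498 / 509.7587 ≈ 0.3404

0.3404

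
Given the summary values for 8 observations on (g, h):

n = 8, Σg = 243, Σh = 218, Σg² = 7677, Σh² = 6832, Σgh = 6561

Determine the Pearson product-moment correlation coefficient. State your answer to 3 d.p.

-0.118

r = (nΣgh − ΣgΣh) / √[(nΣg² − (Σg)²)(nΣh² − (Σh)²)]
Numerator: 8×6561 − 243×218 = -486
Denominator: √[(61416 − 59049)(54656 − 47524)] = √[2367 × 7132] = 4108.7034
r = -486 / 4108.7034 ≈ -0.118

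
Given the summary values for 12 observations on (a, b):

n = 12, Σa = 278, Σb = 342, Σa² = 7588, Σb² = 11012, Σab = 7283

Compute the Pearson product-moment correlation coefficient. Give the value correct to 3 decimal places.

r = (nΣab − ΣaΣb) / √[(nΣa² − (Σa)²)(nΣb² − (Σb)²)]
Numerator: 12×7283 − 278×342 = -7680
Denominator: √[(91056 − 77284)(132144 − 116964)] = √[13772 × 15180] = 14458.8713
r = -7680 / 14458.8713 ≈ -0.531

-0.531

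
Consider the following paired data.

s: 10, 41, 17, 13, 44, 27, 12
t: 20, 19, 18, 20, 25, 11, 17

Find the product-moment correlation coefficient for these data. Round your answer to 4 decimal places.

0.2809

n = 7, Σs = 164, Σt = 130, Σs² = 5048, Σt² = 2520, Σst = 3146
nΣst − ΣsΣt = 22022 − 21320 = 702
nΣs² − (Σs)² = 35336 − 26896 = 8440; nΣt² − (Σt)² = 17640 − 16900 = 740
r = 702 / √(8440 × 740) = 702 / 2499.1198 ≈ 0.2809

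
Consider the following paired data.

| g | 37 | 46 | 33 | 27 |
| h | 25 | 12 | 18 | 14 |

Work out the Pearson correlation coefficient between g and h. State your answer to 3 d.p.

-0.129

n = 4, Σg = 143, Σh = 69, Σg² = 5303, Σh² = 1289, Σgh = 2449
nΣgh − ΣgΣh = 9796 − 9867 = -71
nΣg² − (Σg)² = 21212 − 20449 = 763; nΣh² − (Σh)² = 5156 − 4761 = 395
r = -71 / √(763 × 395) = -71 / 548.9854 ≈ -0.129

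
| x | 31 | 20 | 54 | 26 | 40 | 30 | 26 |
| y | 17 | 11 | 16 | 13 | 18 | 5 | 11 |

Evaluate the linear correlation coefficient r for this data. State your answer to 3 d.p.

0.503

n = 7, Σx = 227, Σy = 91, Σx² = 8129, Σy² = 1305, Σxy = 3105
nΣxy − ΣxΣy = 21735 − 20657 = 1078
nΣx² − (Σx)² = 56903 − 51529 = 5374; nΣy² − (Σy)² = 9135 − 8281 = 854
r = 1078 / √(5374 × 854) = 1078 / 2142.2876 ≈ 0.503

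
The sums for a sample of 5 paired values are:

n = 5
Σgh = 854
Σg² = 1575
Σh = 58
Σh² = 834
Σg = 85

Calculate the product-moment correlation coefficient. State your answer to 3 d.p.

r = (nΣgh − ΣgΣh) / √[(nΣg² − (Σg)²)(nΣh² − (Σh)²)]
Numerator: 5×854 − 85×58 = -660
Denominator: √[(7875 − 7225)(4170 − 3364)] = √[650 × 806] = 723.8094
r = -660 / 723.8094 ≈ -0.912

-0.912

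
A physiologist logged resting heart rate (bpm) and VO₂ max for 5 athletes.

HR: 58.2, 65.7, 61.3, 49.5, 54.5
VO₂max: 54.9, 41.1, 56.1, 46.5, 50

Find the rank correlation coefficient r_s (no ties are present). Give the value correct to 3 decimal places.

0.000

Rank HR: 3, 5, 4, 1, 2
Rank VO₂max: 4, 1, 5, 2, 3
d = rank(HR) − rank(VO₂max): -1, 4, -1, -1, -1; Σd² = 20
ρ = 1 − 6Σd² / [n(n²−1)] = 1 − 6×20 / (5×24) = 1 − 120/120 ≈ 0.000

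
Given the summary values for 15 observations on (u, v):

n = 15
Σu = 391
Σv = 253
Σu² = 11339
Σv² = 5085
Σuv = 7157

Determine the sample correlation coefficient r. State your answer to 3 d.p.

r = (nΣuv − ΣuΣv) / √[(nΣu² − (Σu)²)(nΣv² − (Σv)²)]
Numerator: 15×7157 − 391×253 = 8432
Denominator: √[(170085 − 152881)(76275 − 64009)] = √[17204 × 12266] = 14526.6742
r = 8432 / 14526.6742 ≈ 0.580

0.580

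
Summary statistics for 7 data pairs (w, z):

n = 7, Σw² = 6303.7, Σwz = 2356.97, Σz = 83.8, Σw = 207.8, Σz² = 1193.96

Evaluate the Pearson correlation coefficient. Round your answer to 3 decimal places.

r = (nΣwz − ΣwΣz) / √[(nΣw² − (Σw)²)(nΣz² − (Σz)²)]
Numerator: 7×2356.97 − 207.8×83.8 = -914.85
Denominator: √[(44125.9 − 43180.84)(8357.72 − 7022.44)] = √[945.06 × 1335.28] = 1123.3520
r = -914.85 / 1123.3520 ≈ -0.814

-0.814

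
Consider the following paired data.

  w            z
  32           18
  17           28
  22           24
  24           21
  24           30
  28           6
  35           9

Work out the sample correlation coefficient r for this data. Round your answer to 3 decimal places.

n = 7, Σw = 182, Σz = 136, Σw² = 4958, Σz² = 3142, Σwz = 3287
nΣwz − ΣwΣz = 23009 − 24752 = -1743
nΣw² − (Σw)² = 34706 − 33124 = 1582; nΣz² − (Σz)² = 21994 − 18496 = 3498
r = -1743 / √(1582 × 3498) = -1743 / 2352.4107 ≈ -0.741

-0.741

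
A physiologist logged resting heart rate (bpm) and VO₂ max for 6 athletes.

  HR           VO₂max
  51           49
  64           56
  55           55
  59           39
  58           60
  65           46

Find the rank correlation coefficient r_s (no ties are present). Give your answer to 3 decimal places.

-0.200

Rank HR: 1, 5, 2, 4, 3, 6
Rank VO₂max: 3, 5, 4, 1, 6, 2
d = rank(HR) − rank(VO₂max): -2, 0, -2, 3, -3, 4; Σd² = 42
ρ = 1 − 6Σd² / [n(n²−1)] = 1 − 6×42 / (6×35) = 1 − 252/210 ≈ -0.200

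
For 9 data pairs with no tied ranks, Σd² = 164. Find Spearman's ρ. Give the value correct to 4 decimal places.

ρ = 1 − 6Σd² / [n(n²−1)] = 1 − 6×164 / (9×80)
  = 1 − 984/720 = 1 − 1.36667 ≈ -0.3667

-0.3667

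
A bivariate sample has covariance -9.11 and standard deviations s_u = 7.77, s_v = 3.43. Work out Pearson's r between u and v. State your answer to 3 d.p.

-0.342

r = Cov(u,v) / (s_u · s_v) = -9.11 / (7.77 × 3.43)
  = -9.11 / 26.6511 ≈ -0.342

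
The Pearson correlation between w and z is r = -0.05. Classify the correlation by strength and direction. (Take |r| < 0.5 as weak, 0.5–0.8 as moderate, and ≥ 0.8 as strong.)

weak negative

r = -0.05 < 0 so the relationship is negative.
|r| = 0.05, which falls in the weak range.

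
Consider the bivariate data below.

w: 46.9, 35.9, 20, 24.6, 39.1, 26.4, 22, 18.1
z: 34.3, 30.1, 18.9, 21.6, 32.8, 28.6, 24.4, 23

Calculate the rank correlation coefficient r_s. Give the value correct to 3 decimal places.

0.881

Rank w: 8, 6, 2, 4, 7, 5, 3, 1
Rank z: 8, 6, 1, 2, 7, 5, 4, 3
d = rank(w) − rank(z): 0, 0, 1, 2, 0, 0, -1, -2; Σd² = 10
ρ = 1 − 6Σd² / [n(n²−1)] = 1 − 6×10 / (8×63) = 1 − 60/504 ≈ 0.881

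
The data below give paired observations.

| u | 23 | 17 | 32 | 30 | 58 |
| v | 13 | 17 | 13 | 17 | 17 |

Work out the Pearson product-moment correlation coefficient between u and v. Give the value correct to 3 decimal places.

n = 5, Σu = 160, Σv = 77, Σu² = 6106, Σv² = 1205, Σuv = 2500
nΣuv − ΣuΣv = 12500 − 12320 = 180
nΣu² − (Σu)² = 30530 − 25600 = 4930; nΣv² − (Σv)² = 6025 − 5929 = 96
r = 180 / √(4930 × 96) = 180 / 687.9535 ≈ 0.262

0.262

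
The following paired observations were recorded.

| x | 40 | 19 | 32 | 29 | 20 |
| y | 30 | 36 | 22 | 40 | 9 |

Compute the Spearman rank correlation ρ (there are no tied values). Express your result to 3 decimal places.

Rank x: 5, 1, 4, 3, 2
Rank y: 3, 4, 2, 5, 1
d = rank(x) − rank(y): 2, -3, 2, -2, 1; Σd² = 22
ρ = 1 − 6Σd² / [n(n²−1)] = 1 − 6×22 / (5×24) = 1 − 132/120 ≈ -0.100

-0.100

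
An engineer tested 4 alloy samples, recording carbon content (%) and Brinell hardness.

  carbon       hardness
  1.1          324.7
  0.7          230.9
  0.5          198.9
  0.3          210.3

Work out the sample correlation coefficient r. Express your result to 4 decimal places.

n = 4, Σx = 2.6, Σy = 964.8, Σx² = 2.04, Σy² = 242532.2, Σxy = 681.34
nΣxy − ΣxΣy = 2725.36 − 2508.48 = 216.88
nΣx² − (Σx)² = 8.16 − 6.76 = 1.4; nΣy² − (Σy)² = 970128.8 − 930839.04 = 39289.76
r = 216.88 / √(1.4 × 39289.76) = 216.88 / 234.5329 ≈ 0.9247

0.9247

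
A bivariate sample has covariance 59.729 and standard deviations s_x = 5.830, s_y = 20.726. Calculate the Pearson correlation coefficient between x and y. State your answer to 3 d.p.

0.494

r = Cov(x,y) / (s_x · s_y) = 59.729 / (5.830 × 20.726)
  = 59.729 / 120.8326 ≈ 0.494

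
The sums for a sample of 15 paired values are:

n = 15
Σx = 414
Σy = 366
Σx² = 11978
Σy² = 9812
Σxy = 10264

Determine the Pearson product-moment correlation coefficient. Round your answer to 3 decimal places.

r = (nΣxy − ΣxΣy) / √[(nΣx² − (Σx)²)(nΣy² − (Σy)²)]
Numerator: 15×10264 − 414×366 = 2436
Denominator: √[(179670 − 171396)(147180 − 133956)] = √[8274 × 13224] = 10460.1805
r = 2436 / 10460.1805 ≈ 0.233

0.233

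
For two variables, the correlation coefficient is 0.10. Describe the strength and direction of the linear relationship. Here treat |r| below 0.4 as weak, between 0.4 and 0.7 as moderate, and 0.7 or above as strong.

r = 0.10 > 0 so the relationship is positive.
|r| = 0.10, which falls in the weak range.

weak positive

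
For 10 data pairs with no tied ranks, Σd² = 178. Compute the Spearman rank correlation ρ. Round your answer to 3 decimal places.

-0.079

ρ = 1 − 6Σd² / [n(n²−1)] = 1 − 6×178 / (10×99)
  = 1 − 1068/990 = 1 − 1.0788 ≈ -0.079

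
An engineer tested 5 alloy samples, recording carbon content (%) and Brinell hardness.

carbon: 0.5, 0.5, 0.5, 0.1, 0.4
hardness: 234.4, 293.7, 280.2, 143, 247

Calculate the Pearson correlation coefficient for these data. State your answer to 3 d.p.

n = 5, Σx = 2, Σy = 1198.3, Σx² = 0.92, Σy² = 301173.09, Σxy = 517.25
nΣxy − ΣxΣy = 2586.25 − 2396.6 = 189.65
nΣx² − (Σx)² = 4.6 − 4 = 0.6; nΣy² − (Σy)² = 1505865.45 − 1435922.89 = 69942.56
r = 189.65 / √(0.6 × 69942.56) = 189.65 / 204.8549 ≈ 0.926

0.926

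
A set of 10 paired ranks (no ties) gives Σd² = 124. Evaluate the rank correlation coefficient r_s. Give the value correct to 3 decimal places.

ρ = 1 − 6Σd² / [n(n²−1)] = 1 − 6×124 / (10×99)
  = 1 − 744/990 = 1 − 0.7515 ≈ 0.248

0.248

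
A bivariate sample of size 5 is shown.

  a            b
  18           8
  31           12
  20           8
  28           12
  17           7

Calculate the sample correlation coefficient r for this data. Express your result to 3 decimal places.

0.979

n = 5, Σa = 114, Σb = 47, Σa² = 2758, Σb² = 465, Σab = 1131
nΣab − ΣaΣb = 5655 − 5358 = 297
nΣa² − (Σa)² = 13790 − 12996 = 794; nΣb² − (Σb)² = 2325 − 2209 = 116
r = 297 / √(794 × 116) = 297 / 303.4864 ≈ 0.979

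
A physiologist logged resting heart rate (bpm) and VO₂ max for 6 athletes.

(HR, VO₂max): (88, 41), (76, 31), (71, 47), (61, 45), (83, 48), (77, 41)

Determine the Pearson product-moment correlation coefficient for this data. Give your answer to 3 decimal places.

n = 6, Σx = 456, Σy = 253, Σx² = 35100, Σy² = 10861, Σxy = 19187
nΣxy − ΣxΣy = 115122 − 115368 = -246
nΣx² − (Σx)² = 210600 − 207936 = 2664; nΣy² − (Σy)² = 65166 − 64009 = 1157
r = -246 / √(2664 × 1157) = -246 / 1755.6332 ≈ -0.140

-0.140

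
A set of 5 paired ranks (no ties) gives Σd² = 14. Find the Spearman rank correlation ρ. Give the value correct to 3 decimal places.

0.300

ρ = 1 − 6Σd² / [n(n²−1)] = 1 − 6×14 / (5×24)
  = 1 − 84/120 = 1 − 0.7000 ≈ 0.300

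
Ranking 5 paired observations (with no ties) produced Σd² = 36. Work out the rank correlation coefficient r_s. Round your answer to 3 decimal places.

-0.800

ρ = 1 − 6Σd² / [n(n²−1)] = 1 − 6×36 / (5×24)
  = 1 − 216/120 = 1 − 1.8000 ≈ -0.800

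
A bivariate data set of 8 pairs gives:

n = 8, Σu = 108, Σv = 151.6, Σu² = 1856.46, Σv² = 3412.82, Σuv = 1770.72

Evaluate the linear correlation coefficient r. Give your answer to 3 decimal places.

-0.595

r = (nΣuv − ΣuΣv) / √[(nΣu² − (Σu)²)(nΣv² − (Σv)²)]
Numerator: 8×1770.72 − 108×151.6 = -2207.04
Denominator: √[(14851.68 − 11664)(27302.56 − 22982.56)] = √[3187.68 × 4320] = 3710.8998
r = -2207.04 / 3710.8998 ≈ -0.595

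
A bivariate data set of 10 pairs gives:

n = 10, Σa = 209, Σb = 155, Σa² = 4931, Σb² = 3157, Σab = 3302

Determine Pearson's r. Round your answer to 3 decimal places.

0.096

r = (nΣab − ΣaΣb) / √[(nΣa² − (Σa)²)(nΣb² − (Σb)²)]
Numerator: 10×3302 − 209×155 = 625
Denominator: √[(49310 − 43681)(31570 − 24025)] = √[5629 × 7545] = 6516.9629
r = 625 / 6516.9629 ≈ 0.096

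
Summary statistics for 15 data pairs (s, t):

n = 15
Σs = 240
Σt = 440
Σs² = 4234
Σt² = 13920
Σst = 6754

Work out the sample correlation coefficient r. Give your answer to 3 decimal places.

-0.453

r = (nΣst − ΣsΣt) / √[(nΣs² − (Σs)²)(nΣt² − (Σt)²)]
Numerator: 15×6754 − 240×440 = -4290
Denominator: √[(63510 − 57600)(208800 − 193600)] = √[5910 × 15200] = 9477.9745
r = -4290 / 9477.9745 ≈ -0.453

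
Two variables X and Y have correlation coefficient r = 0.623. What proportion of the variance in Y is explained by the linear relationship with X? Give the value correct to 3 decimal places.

r² = (0.623)² = 0.388

0.388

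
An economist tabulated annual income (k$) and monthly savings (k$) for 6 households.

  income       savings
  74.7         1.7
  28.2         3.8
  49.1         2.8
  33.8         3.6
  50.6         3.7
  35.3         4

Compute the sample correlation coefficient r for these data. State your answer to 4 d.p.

-0.8932

n = 6, Σx = 271.7, Σy = 19.6, Σx² = 13735.03, Σy² = 67.82, Σxy = 821.73
nΣxy − ΣxΣy = 4930.38 − 5325.32 = -394.94
nΣx² − (Σx)² = 82410.18 − 73820.89 = 8589.29; nΣy² − (Σy)² = 406.92 − 384.16 = 22.76
r = -394.94 / √(8589.29 × 22.76) = -394.94 / 442.1450 ≈ -0.8932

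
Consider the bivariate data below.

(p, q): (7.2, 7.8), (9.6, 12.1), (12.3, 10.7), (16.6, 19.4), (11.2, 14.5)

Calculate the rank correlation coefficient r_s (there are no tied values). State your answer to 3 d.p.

0.700

Rank p: 1, 2, 4, 5, 3
Rank q: 1, 3, 2, 5, 4
d = rank(p) − rank(q): 0, -1, 2, 0, -1; Σd² = 6
ρ = 1 − 6Σd² / [n(n²−1)] = 1 − 6×6 / (5×24) = 1 − 36/120 ≈ 0.700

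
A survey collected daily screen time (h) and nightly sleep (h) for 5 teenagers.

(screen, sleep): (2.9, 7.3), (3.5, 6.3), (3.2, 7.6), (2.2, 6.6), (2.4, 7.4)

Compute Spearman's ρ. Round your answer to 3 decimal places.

-0.100

Rank screen: 3, 5, 4, 1, 2
Rank sleep: 3, 1, 5, 2, 4
d = rank(screen) − rank(sleep): 0, 4, -1, -1, -2; Σd² = 22
ρ = 1 − 6Σd² / [n(n²−1)] = 1 − 6×22 / (5×24) = 1 − 132/120 ≈ -0.100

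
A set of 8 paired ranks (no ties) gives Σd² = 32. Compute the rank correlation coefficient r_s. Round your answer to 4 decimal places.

0.6190

ρ = 1 − 6Σd² / [n(n²−1)] = 1 − 6×32 / (8×63)
  = 1 − 192/504 = 1 − 0.38095 ≈ 0.6190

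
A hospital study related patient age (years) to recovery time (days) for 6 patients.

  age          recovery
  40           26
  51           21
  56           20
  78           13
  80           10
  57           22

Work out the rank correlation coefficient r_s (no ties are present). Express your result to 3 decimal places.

Rank age: 1, 2, 3, 5, 6, 4
Rank recovery: 6, 4, 3, 2, 1, 5
d = rank(age) − rank(recovery): -5, -2, 0, 3, 5, -1; Σd² = 64
ρ = 1 − 6Σd² / [n(n²−1)] = 1 − 6×64 / (6×35) = 1 − 384/210 ≈ -0.829

-0.829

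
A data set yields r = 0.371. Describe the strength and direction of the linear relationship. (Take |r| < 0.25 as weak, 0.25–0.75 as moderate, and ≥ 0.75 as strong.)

moderate positive

r = 0.371 > 0 so the relationship is positive.
|r| = 0.371, which falls in the moderate range.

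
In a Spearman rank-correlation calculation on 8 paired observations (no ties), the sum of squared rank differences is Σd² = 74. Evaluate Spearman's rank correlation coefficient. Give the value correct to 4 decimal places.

ρ = 1 − 6Σd² / [n(n²−1)] = 1 − 6×74 / (8×63)
  = 1 − 444/504 = 1 − 0.88095 ≈ 0.1190

0.1190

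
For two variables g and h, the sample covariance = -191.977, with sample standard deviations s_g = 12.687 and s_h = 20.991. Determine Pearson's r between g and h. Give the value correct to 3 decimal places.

-0.721

r = Cov(g,h) / (s_g · s_h) = -191.977 / (12.687 × 20.991)
  = -191.977 / 266.3128 ≈ -0.721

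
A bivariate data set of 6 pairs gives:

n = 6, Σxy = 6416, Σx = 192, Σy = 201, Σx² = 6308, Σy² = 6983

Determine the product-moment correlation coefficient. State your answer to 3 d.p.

r = (nΣxy − ΣxΣy) / √[(nΣx² − (Σx)²)(nΣy² − (Σy)²)]
Numerator: 6×6416 − 192×201 = -96
Denominator: √[(37848 − 36864)(41898 − 40401)] = √[984 × 1497] = 1213.6919
r = -96 / 1213.6919 ≈ -0.079

-0.079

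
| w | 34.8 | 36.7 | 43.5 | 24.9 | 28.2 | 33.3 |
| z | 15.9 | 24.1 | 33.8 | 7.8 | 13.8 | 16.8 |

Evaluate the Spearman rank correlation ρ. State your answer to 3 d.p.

0.943

Rank w: 4, 5, 6, 1, 2, 3
Rank z: 3, 5, 6, 1, 2, 4
d = rank(w) − rank(z): 1, 0, 0, 0, 0, -1; Σd² = 2
ρ = 1 − 6Σd² / [n(n²−1)] = 1 − 6×2 / (6×35) = 1 − 12/210 ≈ 0.943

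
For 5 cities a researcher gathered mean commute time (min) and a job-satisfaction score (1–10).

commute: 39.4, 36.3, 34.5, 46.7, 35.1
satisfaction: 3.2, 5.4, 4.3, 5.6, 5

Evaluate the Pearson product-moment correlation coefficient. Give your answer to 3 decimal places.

n = 5, Σx = 192, Σy = 23.5, Σx² = 7473.2, Σy² = 114.25, Σxy = 907.47
nΣxy − ΣxΣy = 4537.35 − 4512 = 25.35
nΣx² − (Σx)² = 37366 − 36864 = 502; nΣy² − (Σy)² = 571.25 − 552.25 = 19
r = 25.35 / √(502 × 19) = 25.35 / 97.6627 ≈ 0.260

0.260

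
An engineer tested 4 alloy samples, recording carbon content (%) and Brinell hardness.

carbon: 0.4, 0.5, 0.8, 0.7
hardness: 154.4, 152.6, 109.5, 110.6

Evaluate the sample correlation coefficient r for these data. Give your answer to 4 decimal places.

n = 4, Σx = 2.4, Σy = 527.1, Σx² = 1.54, Σy² = 71348.73, Σxy = 303.08
nΣxy − ΣxΣy = 1212.32 − 1265.04 = -52.72
nΣx² − (Σx)² = 6.16 − 5.76 = 0.4; nΣy² − (Σy)² = 285394.92 − 277834.41 = 7560.51
r = -52.72 / √(0.4 × 7560.51) = -52.72 / 54.9928 ≈ -0.9587

-0.9587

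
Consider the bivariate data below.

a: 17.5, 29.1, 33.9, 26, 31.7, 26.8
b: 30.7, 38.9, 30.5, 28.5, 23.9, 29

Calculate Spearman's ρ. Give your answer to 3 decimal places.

-0.143

Rank a: 1, 4, 6, 2, 5, 3
Rank b: 5, 6, 4, 2, 1, 3
d = rank(a) − rank(b): -4, -2, 2, 0, 4, 0; Σd² = 40
ρ = 1 − 6Σd² / [n(n²−1)] = 1 − 6×40 / (6×35) = 1 − 240/210 ≈ -0.143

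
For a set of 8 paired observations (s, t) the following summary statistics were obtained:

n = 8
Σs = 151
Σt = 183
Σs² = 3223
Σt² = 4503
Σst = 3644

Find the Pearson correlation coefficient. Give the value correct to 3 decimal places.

0.552

r = (nΣst − ΣsΣt) / √[(nΣs² − (Σs)²)(nΣt² − (Σt)²)]
Numerator: 8×3644 − 151×183 = 1519
Denominator: √[(25784 − 22801)(36024 − 33489)] = √[2983 × 2535] = 2749.8918
r = 1519 / 2749.8918 ≈ 0.552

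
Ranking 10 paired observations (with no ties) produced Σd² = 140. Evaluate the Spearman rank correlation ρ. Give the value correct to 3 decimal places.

0.152

ρ = 1 − 6Σd² / [n(n²−1)] = 1 − 6×140 / (10×99)
  = 1 − 840/990 = 1 − 0.8485 ≈ 0.152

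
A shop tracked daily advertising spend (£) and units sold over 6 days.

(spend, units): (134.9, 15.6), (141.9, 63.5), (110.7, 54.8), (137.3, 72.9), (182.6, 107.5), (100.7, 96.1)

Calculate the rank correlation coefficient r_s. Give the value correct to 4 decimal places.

Rank spend: 3, 5, 2, 4, 6, 1
Rank units: 1, 3, 2, 4, 6, 5
d = rank(spend) − rank(units): 2, 2, 0, 0, 0, -4; Σd² = 24
ρ = 1 − 6Σd² / [n(n²−1)] = 1 − 6×24 / (6×35) = 1 − 144/210 ≈ 0.3143

0.3143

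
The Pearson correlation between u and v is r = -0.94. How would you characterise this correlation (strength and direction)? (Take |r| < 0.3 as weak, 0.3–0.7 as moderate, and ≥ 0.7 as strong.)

strong negative

r = -0.94 < 0 so the relationship is negative.
|r| = 0.94, which falls in the strong range.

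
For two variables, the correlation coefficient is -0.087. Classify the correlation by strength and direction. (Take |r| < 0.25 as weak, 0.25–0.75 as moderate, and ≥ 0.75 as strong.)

r = -0.087 < 0 so the relationship is negative.
|r| = 0.087, which falls in the weak range.

weak negative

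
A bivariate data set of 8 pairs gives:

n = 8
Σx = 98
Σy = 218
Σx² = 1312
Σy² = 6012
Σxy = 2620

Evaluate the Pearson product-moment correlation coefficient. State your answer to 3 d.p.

-0.566

r = (nΣxy − ΣxΣy) / √[(nΣx² − (Σx)²)(nΣy² − (Σy)²)]
Numerator: 8×2620 − 98×218 = -404
Denominator: √[(10496 − 9604)(48096 − 47524)] = √[892 × 572] = 714.2997
r = -404 / 714.2997 ≈ -0.566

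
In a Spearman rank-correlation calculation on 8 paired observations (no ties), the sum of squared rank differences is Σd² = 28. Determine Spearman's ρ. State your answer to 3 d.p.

0.667

ρ = 1 − 6Σd² / [n(n²−1)] = 1 − 6×28 / (8×63)
  = 1 − 168/504 = 1 − 0.3333 ≈ 0.667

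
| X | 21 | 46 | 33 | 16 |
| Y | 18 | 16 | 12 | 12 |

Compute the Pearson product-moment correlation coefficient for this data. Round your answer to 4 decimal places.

0.1659

n = 4, ΣX = 116, ΣY = 58, ΣX² = 3902, ΣY² = 868, ΣXY = 1702
nΣXY − ΣXΣY = 6808 − 6728 = 80
nΣX² − (ΣX)² = 15608 − 13456 = 2152; nΣY² − (ΣY)² = 3472 − 3364 = 108
r = 80 / √(2152 × 108) = 80 / 482.0954 ≈ 0.1659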